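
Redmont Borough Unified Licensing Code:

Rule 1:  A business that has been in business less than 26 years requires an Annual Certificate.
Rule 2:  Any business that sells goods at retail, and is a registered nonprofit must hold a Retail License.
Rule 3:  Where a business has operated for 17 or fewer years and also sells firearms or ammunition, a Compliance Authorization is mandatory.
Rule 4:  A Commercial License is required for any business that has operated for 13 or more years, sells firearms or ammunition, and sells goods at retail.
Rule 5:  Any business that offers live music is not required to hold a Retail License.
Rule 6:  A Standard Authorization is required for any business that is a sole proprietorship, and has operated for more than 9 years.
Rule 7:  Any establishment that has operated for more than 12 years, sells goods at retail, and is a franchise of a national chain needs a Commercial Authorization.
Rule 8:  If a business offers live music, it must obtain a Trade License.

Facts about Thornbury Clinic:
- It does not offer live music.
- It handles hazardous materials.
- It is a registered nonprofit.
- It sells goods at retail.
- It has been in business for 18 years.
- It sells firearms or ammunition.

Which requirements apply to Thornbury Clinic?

Rule 1: years in business 18 < 26 → Annual Certificate required.
Rule 2: sells goods at retail; is a registered nonprofit → Retail License required.
Rule 3: years in business 18 > 17; sells firearms or ammunition → Compliance Authorization not required.
Rule 4: years in business 18 ≥ 13; sells firearms or ammunition; sells goods at retail → Commercial License required.
Rule 5: does not offer live music → Retail License exemption does not apply.
Rule 6: is a registered nonprofit (not: is a sole proprietorship); years in business 18 > 9 → Standard Authorization not required.
Rule 7: years in business 18 > 12; sells goods at retail; is a registered nonprofit (not: is a franchise of a national chain) → Commercial Authorization not required.
Rule 8: does not offer live music → Trade License not required.

Annual Certificate, Commercial License, Retail License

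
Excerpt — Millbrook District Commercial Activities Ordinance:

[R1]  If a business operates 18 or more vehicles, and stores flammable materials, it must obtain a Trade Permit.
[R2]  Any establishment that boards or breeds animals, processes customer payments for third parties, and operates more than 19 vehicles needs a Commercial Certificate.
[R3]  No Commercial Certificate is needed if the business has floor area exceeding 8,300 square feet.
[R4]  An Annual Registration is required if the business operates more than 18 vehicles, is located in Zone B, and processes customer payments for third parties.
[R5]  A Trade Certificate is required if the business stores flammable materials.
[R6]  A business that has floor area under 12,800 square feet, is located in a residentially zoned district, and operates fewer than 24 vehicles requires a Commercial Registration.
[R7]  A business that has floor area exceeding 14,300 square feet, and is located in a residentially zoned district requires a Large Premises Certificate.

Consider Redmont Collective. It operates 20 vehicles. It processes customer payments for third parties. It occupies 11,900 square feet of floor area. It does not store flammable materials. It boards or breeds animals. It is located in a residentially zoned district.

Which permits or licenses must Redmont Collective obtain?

Commercial Registration

[R1] vehicles 20 ≥ 18; does not store flammable materials → Trade Permit not required.
[R2] boards or breeds animals; processes customer payments for third parties; vehicles 20 > 19 → Commercial Certificate required.
[R3] floor area 11,900 square feet > 8,300 square feet → exempt from Commercial Certificate.
[R4] vehicles 20 > 18; is located in a residentially zoned district (not: is located in Zone B); processes customer payments for third parties → Annual Registration not required.
[R5] does not store flammable materials → Trade Certificate not required.
[R6] floor area 11,900 square feet < 12,800 square feet; is located in a residentially zoned district; vehicles 20 < 24 → Commercial Registration required.
[R7] floor area 11,900 square feet ≤ 14,300 square feet; is located in a residentially zoned district → Large Premises Certificate not required.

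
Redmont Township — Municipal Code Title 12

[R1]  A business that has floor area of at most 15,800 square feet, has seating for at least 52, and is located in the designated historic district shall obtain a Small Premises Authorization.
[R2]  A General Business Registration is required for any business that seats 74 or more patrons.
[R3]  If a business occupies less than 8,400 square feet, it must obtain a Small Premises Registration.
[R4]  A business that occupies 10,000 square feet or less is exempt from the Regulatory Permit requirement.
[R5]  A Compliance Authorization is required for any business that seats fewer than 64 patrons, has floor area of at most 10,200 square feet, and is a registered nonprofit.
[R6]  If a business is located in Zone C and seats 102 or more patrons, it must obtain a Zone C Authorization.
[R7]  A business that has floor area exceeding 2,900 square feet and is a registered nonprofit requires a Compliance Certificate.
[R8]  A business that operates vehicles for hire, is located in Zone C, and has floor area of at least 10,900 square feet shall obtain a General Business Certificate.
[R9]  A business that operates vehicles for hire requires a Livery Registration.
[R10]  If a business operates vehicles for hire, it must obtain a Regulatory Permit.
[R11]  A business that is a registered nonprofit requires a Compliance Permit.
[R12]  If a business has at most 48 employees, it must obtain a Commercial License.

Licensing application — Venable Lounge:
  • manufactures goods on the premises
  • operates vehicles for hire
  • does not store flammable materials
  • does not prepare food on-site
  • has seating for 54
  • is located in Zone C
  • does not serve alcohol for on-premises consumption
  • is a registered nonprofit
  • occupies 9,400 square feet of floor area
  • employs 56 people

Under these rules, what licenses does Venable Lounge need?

[R1] floor area 9,400 square feet ≤ 15,800 square feet; seating 54 ≥ 52; is located in Zone C (not: is located in the designated historic district) → Small Premises Authorization not required.
[R2] seating 54 < 74 → General Business Registration not required.
[R3] floor area 9,400 square feet ≥ 8,400 square feet → Small Premises Registration not required.
[R4] floor area 9,400 square feet ≤ 10,000 square feet → exempt from Regulatory Permit.
[R5] seating 54 < 64; floor area 9,400 square feet ≤ 10,200 square feet; is a registered nonprofit → Compliance Authorization required.
[R6] is located in Zone C; seating 54 < 102 → Zone C Authorization not required.
[R7] floor area 9,400 square feet > 2,900 square feet; is a registered nonprofit → Compliance Certificate required.
[R8] operates vehicles for hire; is located in Zone C; floor area 9,400 square feet < 10,900 square feet → General Business Certificate not required.
[R9] operates vehicles for hire → Livery Registration required.
[R10] operates vehicles for hire → Regulatory Permit required.
[R11] is a registered nonprofit → Compliance Permit required.
[R12] employees 56 > 48 → Commercial License not required.

Compliance Authorization, Compliance Certificate, Compliance Permit, Livery Registration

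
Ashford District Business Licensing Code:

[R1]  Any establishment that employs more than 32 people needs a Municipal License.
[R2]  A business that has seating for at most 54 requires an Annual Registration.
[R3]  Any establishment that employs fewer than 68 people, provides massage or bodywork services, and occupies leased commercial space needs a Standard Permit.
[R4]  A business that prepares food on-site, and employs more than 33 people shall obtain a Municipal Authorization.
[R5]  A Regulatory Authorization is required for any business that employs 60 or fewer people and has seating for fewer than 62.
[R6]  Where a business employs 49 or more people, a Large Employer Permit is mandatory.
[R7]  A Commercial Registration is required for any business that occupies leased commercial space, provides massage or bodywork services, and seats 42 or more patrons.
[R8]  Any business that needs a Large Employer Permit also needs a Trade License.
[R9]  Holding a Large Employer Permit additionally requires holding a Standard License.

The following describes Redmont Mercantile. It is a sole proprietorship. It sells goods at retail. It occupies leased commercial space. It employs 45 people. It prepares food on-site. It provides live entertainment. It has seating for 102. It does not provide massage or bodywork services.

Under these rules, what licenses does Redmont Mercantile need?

[R1] employees 45 > 32 → Municipal License required.
[R2] seating 102 > 54 → Annual Registration not required.
[R3] employees 45 < 68; does not provide massage or bodywork services; occupies leased commercial space → Standard Permit not required.
[R4] prepares food on-site; employees 45 > 33 → Municipal Authorization required.
[R5] employees 45 ≤ 60; seating 102 ≥ 62 → Regulatory Authorization not required.
[R6] employees 45 < 49 → Large Employer Permit not required.
[R7] occupies leased commercial space; does not provide massage or bodywork services; seating 102 ≥ 42 → Commercial Registration not required.
[R8] Large Employer Permit is not required → no effect.
[R9] Large Employer Permit is not required → no effect.

Municipal Authorization, Municipal License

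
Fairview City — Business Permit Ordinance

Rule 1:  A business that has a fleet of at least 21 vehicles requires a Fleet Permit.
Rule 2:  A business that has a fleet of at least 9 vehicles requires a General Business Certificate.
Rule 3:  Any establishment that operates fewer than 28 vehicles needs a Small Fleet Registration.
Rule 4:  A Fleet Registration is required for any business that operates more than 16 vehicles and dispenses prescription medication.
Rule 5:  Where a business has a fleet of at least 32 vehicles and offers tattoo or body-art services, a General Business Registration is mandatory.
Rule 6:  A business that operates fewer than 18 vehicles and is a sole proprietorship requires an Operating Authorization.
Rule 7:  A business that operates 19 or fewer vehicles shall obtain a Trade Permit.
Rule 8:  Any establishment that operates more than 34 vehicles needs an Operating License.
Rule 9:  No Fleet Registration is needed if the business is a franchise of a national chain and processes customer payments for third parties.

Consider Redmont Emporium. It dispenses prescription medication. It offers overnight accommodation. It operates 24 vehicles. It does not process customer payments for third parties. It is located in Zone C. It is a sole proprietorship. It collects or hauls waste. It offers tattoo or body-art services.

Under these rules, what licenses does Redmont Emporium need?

Fleet Permit, Fleet Registration, General Business Certificate, Small Fleet Registration

Rule 1: vehicles 24 ≥ 21 → Fleet Permit required.
Rule 2: vehicles 24 ≥ 9 → General Business Certificate required.
Rule 3: vehicles 24 < 28 → Small Fleet Registration required.
Rule 4: vehicles 24 > 16; dispenses prescription medication → Fleet Registration required.
Rule 5: vehicles 24 < 32; offers tattoo or body-art services → General Business Registration not required.
Rule 6: vehicles 24 ≥ 18; is a sole proprietorship → Operating Authorization not required.
Rule 7: vehicles 24 > 19 → Trade Permit not required.
Rule 8: vehicles 24 ≤ 34 → Operating License not required.
Rule 9: is a sole proprietorship (not: is a franchise of a national chain); does not process customer payments for third parties → Fleet Registration exemption does not apply.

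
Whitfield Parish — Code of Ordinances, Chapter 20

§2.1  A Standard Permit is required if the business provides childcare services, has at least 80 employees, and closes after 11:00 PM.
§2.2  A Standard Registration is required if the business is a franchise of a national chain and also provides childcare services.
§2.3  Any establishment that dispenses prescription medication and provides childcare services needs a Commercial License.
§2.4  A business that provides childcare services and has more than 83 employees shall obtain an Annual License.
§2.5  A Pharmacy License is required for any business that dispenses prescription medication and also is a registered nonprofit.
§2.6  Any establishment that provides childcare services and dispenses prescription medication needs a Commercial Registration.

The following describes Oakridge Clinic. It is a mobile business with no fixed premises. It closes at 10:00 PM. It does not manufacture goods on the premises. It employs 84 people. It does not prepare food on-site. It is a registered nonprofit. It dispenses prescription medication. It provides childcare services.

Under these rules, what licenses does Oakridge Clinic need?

Annual License, Commercial License, Commercial Registration, Pharmacy License

§2.1 provides childcare services; employees 84 ≥ 80; closes 10:00 PM, at/before 11:00 PM → Standard Permit not required.
§2.2 is a registered nonprofit (not: is a franchise of a national chain); provides childcare services → Standard Registration not required.
§2.3 dispenses prescription medication; provides childcare services → Commercial License required.
§2.4 provides childcare services; employees 84 > 83 → Annual License required.
§2.5 dispenses prescription medication; is a registered nonprofit → Pharmacy License required.
§2.6 provides childcare services; dispenses prescription medication → Commercial Registration required.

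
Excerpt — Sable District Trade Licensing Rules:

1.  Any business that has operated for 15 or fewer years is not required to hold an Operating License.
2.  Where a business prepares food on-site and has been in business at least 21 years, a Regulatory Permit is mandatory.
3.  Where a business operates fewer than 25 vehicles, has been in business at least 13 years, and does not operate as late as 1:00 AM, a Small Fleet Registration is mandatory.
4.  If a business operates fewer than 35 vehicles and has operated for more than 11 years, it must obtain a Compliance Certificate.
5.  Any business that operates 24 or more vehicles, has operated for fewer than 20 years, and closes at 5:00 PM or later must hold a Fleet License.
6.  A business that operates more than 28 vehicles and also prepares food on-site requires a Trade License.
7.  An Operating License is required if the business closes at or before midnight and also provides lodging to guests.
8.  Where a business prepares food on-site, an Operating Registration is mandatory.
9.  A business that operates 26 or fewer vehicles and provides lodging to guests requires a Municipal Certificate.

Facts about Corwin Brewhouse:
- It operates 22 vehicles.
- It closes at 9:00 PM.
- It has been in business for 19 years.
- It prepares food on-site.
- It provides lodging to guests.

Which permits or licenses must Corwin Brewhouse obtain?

Compliance Certificate, Municipal Certificate, Operating License, Operating Registration, Small Fleet Registration

1. years in business 19 > 15 → Operating License exemption does not apply.
2. prepares food on-site; years in business 19 < 21 → Regulatory Permit not required.
3. vehicles 22 < 25; years in business 19 ≥ 13; closes 9:00 PM, at/before 1:00 AM → Small Fleet Registration required.
4. vehicles 22 < 35; years in business 19 > 11 → Compliance Certificate required.
5. vehicles 22 < 24; years in business 19 < 20; closes 9:00 PM, after 5:00 PM → Fleet License not required.
6. vehicles 22 ≤ 28; prepares food on-site → Trade License not required.
7. closes 9:00 PM, at/before midnight; provides lodging to guests → Operating License required.
8. prepares food on-site → Operating Registration required.
9. vehicles 22 ≤ 26; provides lodging to guests → Municipal Certificate required.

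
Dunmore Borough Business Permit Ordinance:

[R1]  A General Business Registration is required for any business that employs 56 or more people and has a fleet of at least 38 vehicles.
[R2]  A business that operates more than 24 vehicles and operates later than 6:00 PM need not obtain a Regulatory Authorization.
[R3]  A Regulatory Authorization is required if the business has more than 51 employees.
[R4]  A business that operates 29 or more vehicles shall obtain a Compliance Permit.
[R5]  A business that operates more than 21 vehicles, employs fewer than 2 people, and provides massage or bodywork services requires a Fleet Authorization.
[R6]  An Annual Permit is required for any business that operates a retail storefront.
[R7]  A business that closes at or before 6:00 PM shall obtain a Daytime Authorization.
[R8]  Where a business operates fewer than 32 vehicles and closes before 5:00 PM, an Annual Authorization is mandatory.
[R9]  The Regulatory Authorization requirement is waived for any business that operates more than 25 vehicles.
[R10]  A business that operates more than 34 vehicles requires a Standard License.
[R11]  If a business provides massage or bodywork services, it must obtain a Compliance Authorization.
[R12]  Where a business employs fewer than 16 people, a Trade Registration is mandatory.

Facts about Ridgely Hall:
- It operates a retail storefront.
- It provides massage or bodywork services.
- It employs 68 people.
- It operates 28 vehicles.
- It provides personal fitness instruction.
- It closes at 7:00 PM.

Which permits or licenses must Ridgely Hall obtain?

[R1] employees 68 ≥ 56; vehicles 28 < 38 → General Business Registration not required.
[R2] vehicles 28 > 24; closes 7:00 PM, after 6:00 PM → exempt from Regulatory Authorization.
[R3] employees 68 > 51 → Regulatory Authorization required.
[R4] vehicles 28 < 29 → Compliance Permit not required.
[R5] vehicles 28 > 21; employees 68 ≥ 2; provides massage or bodywork services → Fleet Authorization not required.
[R6] operates a retail storefront → Annual Permit required.
[R7] closes 7:00 PM, after 6:00 PM → Daytime Authorization not required.
[R8] vehicles 28 < 32; closes 7:00 PM, after 5:00 PM → Annual Authorization not required.
[R9] vehicles 28 > 25 → exempt from Regulatory Authorization.
[R10] vehicles 28 ≤ 34 → Standard License not required.
[R11] provides massage or bodywork services → Compliance Authorization required.
[R12] employees 68 ≥ 16 → Trade Registration not required.

Annual Permit, Compliance Authorization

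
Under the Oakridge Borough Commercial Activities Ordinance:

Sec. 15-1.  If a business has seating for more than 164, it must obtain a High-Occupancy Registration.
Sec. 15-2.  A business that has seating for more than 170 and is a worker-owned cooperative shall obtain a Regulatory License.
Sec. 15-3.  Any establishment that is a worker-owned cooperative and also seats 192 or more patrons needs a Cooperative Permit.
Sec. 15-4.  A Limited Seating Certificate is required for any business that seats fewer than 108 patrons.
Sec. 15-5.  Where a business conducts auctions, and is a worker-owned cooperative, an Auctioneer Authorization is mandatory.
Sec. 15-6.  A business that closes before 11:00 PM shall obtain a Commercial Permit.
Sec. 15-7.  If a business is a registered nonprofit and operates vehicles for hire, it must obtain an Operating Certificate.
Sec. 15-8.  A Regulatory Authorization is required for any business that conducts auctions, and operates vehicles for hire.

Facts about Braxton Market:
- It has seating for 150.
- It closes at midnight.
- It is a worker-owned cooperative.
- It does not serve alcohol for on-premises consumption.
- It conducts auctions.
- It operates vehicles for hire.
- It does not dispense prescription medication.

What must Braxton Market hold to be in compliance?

Auctioneer Authorization, Regulatory Authorization

Sec. 15-1. seating 150 ≤ 164 → High-Occupancy Registration not required.
Sec. 15-2. seating 150 ≤ 170; is a worker-owned cooperative → Regulatory License not required.
Sec. 15-3. is a worker-owned cooperative; seating 150 < 192 → Cooperative Permit not required.
Sec. 15-4. seating 150 ≥ 108 → Limited Seating Certificate not required.
Sec. 15-5. conducts auctions; is a worker-owned cooperative → Auctioneer Authorization required.
Sec. 15-6. closes midnight, after 11:00 PM → Commercial Permit not required.
Sec. 15-7. is a worker-owned cooperative (not: is a registered nonprofit); operates vehicles for hire → Operating Certificate not required.
Sec. 15-8. conducts auctions; operates vehicles for hire → Regulatory Authorization required.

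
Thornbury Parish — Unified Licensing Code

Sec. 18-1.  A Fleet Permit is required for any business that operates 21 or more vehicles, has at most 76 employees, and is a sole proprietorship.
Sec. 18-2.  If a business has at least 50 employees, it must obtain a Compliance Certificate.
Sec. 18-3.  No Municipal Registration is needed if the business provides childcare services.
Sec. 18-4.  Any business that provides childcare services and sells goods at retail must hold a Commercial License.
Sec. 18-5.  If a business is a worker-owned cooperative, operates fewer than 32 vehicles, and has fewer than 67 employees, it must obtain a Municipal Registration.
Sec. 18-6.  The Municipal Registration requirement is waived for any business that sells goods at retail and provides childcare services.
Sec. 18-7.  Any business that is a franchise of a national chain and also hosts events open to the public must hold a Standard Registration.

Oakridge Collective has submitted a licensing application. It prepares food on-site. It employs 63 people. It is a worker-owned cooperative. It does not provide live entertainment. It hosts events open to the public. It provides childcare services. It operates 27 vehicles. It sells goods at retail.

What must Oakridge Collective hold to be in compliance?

Commercial License, Compliance Certificate

Sec. 18-1. vehicles 27 ≥ 21; employees 63 ≤ 76; is a worker-owned cooperative (not: is a sole proprietorship) → Fleet Permit not required.
Sec. 18-2. employees 63 ≥ 50 → Compliance Certificate required.
Sec. 18-3. provides childcare services → exempt from Municipal Registration.
Sec. 18-4. provides childcare services; sells goods at retail → Commercial License required.
Sec. 18-5. is a worker-owned cooperative; vehicles 27 < 32; employees 63 < 67 → Municipal Registration required.
Sec. 18-6. sells goods at retail; provides childcare services → exempt from Municipal Registration.
Sec. 18-7. is a worker-owned cooperative (not: is a franchise of a national chain); hosts events open to the public → Standard Registration not required.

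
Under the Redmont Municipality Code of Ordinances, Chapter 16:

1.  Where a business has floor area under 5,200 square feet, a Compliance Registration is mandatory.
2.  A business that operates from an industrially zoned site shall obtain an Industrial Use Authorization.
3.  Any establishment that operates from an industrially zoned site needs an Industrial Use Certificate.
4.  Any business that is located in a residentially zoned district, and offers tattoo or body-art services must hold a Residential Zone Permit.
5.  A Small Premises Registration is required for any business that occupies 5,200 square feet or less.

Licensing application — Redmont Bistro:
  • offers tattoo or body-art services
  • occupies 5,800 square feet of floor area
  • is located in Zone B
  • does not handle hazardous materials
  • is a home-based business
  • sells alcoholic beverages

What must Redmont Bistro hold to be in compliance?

1. floor area 5,800 square feet ≥ 5,200 square feet → Compliance Registration not required.
2. is a home-based business (not: operates from an industrially zoned site) → Industrial Use Authorization not required.
3. is a home-based business (not: operates from an industrially zoned site) → Industrial Use Certificate not required.
4. is located in Zone B (not: is located in a residentially zoned district); offers tattoo or body-art services → Residential Zone Permit not required.
5. floor area 5,800 square feet > 5,200 square feet → Small Premises Registration not required.

None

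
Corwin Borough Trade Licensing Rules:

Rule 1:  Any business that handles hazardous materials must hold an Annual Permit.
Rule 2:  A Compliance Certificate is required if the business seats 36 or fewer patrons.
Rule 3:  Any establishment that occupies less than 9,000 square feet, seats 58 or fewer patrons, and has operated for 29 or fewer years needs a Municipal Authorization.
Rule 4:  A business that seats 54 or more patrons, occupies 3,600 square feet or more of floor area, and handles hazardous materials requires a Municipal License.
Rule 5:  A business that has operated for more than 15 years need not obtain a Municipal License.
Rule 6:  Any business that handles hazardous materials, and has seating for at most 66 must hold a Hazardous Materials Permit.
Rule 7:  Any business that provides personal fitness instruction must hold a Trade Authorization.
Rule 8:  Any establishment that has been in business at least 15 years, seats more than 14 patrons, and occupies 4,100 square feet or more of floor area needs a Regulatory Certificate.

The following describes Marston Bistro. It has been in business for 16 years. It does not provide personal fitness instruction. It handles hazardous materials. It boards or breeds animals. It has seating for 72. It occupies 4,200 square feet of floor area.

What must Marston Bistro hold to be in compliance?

Annual Permit, Regulatory Certificate

Rule 1: handles hazardous materials → Annual Permit required.
Rule 2: seating 72 > 36 → Compliance Certificate not required.
Rule 3: floor area 4,200 square feet < 9,000 square feet; seating 72 > 58; years in business 16 ≤ 29 → Municipal Authorization not required.
Rule 4: seating 72 ≥ 54; floor area 4,200 square feet ≥ 3,600 square feet; handles hazardous materials → Municipal License required.
Rule 5: years in business 16 > 15 → exempt from Municipal License.
Rule 6: handles hazardous materials; seating 72 > 66 → Hazardous Materials Permit not required.
Rule 7: does not provide personal fitness instruction → Trade Authorization not required.
Rule 8: years in business 16 ≥ 15; seating 72 > 14; floor area 4,200 square feet ≥ 4,100 square feet → Regulatory Certificate required.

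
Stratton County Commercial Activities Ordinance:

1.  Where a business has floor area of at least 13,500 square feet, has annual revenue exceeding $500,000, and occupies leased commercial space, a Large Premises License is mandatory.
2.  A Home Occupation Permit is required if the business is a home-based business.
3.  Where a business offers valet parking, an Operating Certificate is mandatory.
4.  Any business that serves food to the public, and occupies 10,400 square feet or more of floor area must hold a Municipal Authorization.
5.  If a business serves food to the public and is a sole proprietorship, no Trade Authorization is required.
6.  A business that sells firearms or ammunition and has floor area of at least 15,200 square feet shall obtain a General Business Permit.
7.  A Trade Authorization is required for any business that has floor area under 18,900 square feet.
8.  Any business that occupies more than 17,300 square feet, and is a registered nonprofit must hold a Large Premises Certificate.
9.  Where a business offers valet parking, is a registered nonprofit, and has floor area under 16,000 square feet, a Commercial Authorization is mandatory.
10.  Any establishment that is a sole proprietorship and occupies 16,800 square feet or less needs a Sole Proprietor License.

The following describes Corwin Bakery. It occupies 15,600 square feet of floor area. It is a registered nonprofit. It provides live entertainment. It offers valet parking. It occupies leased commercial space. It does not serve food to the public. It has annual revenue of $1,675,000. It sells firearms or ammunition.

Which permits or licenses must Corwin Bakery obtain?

Commercial Authorization, General Business Permit, Large Premises License, Operating Certificate, Trade Authorization

1. floor area 15,600 square feet ≥ 13,500 square feet; revenue $1,675,000 > $500,000; occupies leased commercial space → Large Premises License required.
2. occupies leased commercial space (not: is a home-based business) → Home Occupation Permit not required.
3. offers valet parking → Operating Certificate required.
4. does not serve food to the public; floor area 15,600 square feet ≥ 10,400 square feet → Municipal Authorization not required.
5. does not serve food to the public; is a registered nonprofit (not: is a sole proprietorship) → Trade Authorization exemption does not apply.
6. sells firearms or ammunition; floor area 15,600 square feet ≥ 15,200 square feet → General Business Permit required.
7. floor area 15,600 square feet < 18,900 square feet → Trade Authorization required.
8. floor area 15,600 square feet ≤ 17,300 square feet; is a registered nonprofit → Large Premises Certificate not required.
9. offers valet parking; is a registered nonprofit; floor area 15,600 square feet < 16,000 square feet → Commercial Authorization required.
10. is a registered nonprofit (not: is a sole proprietorship); floor area 15,600 square feet ≤ 16,800 square feet → Sole Proprietor License not required.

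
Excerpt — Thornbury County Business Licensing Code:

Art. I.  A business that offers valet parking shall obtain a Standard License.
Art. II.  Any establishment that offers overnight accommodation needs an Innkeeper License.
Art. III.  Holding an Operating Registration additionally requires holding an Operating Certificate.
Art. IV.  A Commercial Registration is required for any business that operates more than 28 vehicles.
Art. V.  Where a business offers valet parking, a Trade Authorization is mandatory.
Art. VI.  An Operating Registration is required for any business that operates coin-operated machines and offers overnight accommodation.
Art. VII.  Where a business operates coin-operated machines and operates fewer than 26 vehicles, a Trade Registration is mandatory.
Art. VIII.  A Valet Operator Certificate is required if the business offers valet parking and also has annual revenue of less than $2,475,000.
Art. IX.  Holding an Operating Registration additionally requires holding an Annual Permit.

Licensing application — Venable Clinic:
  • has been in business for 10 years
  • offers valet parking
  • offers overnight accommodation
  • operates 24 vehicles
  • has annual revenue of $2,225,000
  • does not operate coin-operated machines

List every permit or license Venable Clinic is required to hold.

Art. I. offers valet parking → Standard License required.
Art. II. offers overnight accommodation → Innkeeper License required.
Art. III. Operating Registration is not required → no effect.
Art. IV. vehicles 24 ≤ 28 → Commercial Registration not required.
Art. V. offers valet parking → Trade Authorization required.
Art. VI. does not operate coin-operated machines; offers overnight accommodation → Operating Registration not required.
Art. VII. does not operate coin-operated machines; vehicles 24 < 26 → Trade Registration not required.
Art. VIII. offers valet parking; revenue $2,225,000 < $2,475,000 → Valet Operator Certificate required.
Art. IX. Operating Registration is not required → no effect.

Innkeeper License, Standard License, Trade Authorization, Valet Operator Certificate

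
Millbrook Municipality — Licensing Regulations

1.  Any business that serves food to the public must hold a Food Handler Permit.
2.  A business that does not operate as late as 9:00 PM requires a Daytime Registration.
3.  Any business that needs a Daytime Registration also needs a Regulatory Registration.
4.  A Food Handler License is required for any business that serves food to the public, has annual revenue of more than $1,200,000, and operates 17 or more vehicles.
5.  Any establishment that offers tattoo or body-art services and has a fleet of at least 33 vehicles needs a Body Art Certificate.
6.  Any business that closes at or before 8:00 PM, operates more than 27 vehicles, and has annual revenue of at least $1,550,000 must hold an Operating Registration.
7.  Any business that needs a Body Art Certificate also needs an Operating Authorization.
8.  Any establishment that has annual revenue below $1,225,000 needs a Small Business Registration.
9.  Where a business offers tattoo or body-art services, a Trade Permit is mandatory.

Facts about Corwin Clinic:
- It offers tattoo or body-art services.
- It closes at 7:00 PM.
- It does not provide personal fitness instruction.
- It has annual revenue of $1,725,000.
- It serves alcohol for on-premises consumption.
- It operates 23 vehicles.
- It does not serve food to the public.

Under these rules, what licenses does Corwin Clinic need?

1. does not serve food to the public → Food Handler Permit not required.
2. closes 7:00 PM, at/before 9:00 PM → Daytime Registration required.
3. Daytime Registration is required → Regulatory Registration also required.
4. does not serve food to the public; revenue $1,725,000 > $1,200,000; vehicles 23 ≥ 17 → Food Handler License not required.
5. offers tattoo or body-art services; vehicles 23 < 33 → Body Art Certificate not required.
6. closes 7:00 PM, at/before 8:00 PM; vehicles 23 ≤ 27; revenue $1,725,000 ≥ $1,550,000 → Operating Registration not required.
7. Body Art Certificate is not required → no effect.
8. revenue $1,725,000 ≥ $1,225,000 → Small Business Registration not required.
9. offers tattoo or body-art services → Trade Permit required.

Daytime Registration, Regulatory Registration, Trade Permit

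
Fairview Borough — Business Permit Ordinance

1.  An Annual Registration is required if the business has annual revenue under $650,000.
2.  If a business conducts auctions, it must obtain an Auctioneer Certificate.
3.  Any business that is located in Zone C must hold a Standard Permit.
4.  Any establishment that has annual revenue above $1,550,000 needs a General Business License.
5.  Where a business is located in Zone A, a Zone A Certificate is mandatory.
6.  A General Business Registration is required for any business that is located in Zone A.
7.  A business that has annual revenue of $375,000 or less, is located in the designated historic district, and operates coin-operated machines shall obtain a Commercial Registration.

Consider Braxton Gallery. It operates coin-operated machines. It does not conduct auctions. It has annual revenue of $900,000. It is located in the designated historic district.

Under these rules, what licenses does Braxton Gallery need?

None

1. revenue $900,000 ≥ $650,000 → Annual Registration not required.
2. does not conduct auctions → Auctioneer Certificate not required.
3. is located in the designated historic district (not: is located in Zone C) → Standard Permit not required.
4. revenue $900,000 ≤ $1,550,000 → General Business License not required.
5. is located in the designated historic district (not: is located in Zone A) → Zone A Certificate not required.
6. is located in the designated historic district (not: is located in Zone A) → General Business Registration not required.
7. revenue $900,000 > $375,000; is located in the designated historic district; operates coin-operated machines → Commercial Registration not required.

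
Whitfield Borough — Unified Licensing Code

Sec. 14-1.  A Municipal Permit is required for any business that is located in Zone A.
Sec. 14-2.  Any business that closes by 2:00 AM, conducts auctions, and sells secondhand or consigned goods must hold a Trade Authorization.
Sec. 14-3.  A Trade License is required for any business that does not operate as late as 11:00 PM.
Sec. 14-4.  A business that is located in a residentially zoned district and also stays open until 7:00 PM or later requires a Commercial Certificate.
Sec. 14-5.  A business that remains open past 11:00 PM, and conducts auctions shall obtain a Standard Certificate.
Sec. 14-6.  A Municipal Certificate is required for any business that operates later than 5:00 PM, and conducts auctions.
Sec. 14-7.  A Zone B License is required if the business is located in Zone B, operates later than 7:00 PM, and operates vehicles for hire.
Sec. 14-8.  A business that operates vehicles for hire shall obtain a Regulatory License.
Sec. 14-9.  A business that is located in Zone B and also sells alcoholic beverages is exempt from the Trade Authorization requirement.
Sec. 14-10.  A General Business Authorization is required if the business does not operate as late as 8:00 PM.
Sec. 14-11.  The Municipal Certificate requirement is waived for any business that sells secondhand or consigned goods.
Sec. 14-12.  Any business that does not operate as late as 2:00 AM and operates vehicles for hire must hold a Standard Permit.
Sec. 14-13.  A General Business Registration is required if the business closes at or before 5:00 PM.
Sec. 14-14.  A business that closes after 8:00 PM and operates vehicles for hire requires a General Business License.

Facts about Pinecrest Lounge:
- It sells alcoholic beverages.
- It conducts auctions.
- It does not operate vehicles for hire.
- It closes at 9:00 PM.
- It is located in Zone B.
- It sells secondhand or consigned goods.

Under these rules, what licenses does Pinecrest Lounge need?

Sec. 14-1. is located in Zone B (not: is located in Zone A) → Municipal Permit not required.
Sec. 14-2. closes 9:00 PM, at/before 2:00 AM; conducts auctions; sells secondhand or consigned goods → Trade Authorization required.
Sec. 14-3. closes 9:00 PM, at/before 11:00 PM → Trade License required.
Sec. 14-4. is located in Zone B (not: is located in a residentially zoned district); closes 9:00 PM, after 7:00 PM → Commercial Certificate not required.
Sec. 14-5. closes 9:00 PM, at/before 11:00 PM; conducts auctions → Standard Certificate not required.
Sec. 14-6. closes 9:00 PM, after 5:00 PM; conducts auctions → Municipal Certificate required.
Sec. 14-7. is located in Zone B; closes 9:00 PM, after 7:00 PM; does not operate vehicles for hire → Zone B License not required.
Sec. 14-8. does not operate vehicles for hire → Regulatory License not required.
Sec. 14-9. is located in Zone B; sells alcoholic beverages → exempt from Trade Authorization.
Sec. 14-10. closes 9:00 PM, after 8:00 PM → General Business Authorization not required.
Sec. 14-11. sells secondhand or consigned goods → exempt from Municipal Certificate.
Sec. 14-12. closes 9:00 PM, at/before 2:00 AM; does not operate vehicles for hire → Standard Permit not required.
Sec. 14-13. closes 9:00 PM, after 5:00 PM → General Business Registration not required.
Sec. 14-14. closes 9:00 PM, after 8:00 PM; does not operate vehicles for hire → General Business License not required.

Trade License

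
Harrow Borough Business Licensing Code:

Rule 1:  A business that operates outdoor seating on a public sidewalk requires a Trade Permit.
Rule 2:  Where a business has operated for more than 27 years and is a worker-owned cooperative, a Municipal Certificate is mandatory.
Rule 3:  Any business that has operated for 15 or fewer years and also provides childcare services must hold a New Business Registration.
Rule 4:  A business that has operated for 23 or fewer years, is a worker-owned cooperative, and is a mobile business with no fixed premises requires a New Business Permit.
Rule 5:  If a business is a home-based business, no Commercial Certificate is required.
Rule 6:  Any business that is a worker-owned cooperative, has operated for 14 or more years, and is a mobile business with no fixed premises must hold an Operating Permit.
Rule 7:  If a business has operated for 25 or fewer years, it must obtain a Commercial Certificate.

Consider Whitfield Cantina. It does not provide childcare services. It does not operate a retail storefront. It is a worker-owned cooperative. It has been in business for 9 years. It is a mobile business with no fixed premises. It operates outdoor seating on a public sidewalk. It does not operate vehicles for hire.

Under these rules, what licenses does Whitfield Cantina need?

Commercial Certificate, New Business Permit, Trade Permit

Rule 1: operates outdoor seating on a public sidewalk → Trade Permit required.
Rule 2: years in business 9 ≤ 27; is a worker-owned cooperative → Municipal Certificate not required.
Rule 3: years in business 9 ≤ 15; does not provide childcare services → New Business Registration not required.
Rule 4: years in business 9 ≤ 23; is a worker-owned cooperative; is a mobile business with no fixed premises → New Business Permit required.
Rule 5: is a mobile business with no fixed premises (not: is a home-based business) → Commercial Certificate exemption does not apply.
Rule 6: is a worker-owned cooperative; years in business 9 < 14; is a mobile business with no fixed premises → Operating Permit not required.
Rule 7: years in business 9 ≤ 25 → Commercial Certificate required.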